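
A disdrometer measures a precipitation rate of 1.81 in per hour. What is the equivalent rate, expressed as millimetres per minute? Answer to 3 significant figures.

1.81 in/hour × 25.4 mm/in × 0.0166667 hour/minute = 0.766 mm/minute.

0.766 mm/minute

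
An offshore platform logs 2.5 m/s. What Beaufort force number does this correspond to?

Beaufort force 2

2.5 m/s lies in the Beaufort 2 band (light breeze, 1.6–3.3 m/s).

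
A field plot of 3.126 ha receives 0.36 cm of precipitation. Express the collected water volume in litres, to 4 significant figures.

112500 litres

Depth: 0.36 cm × 10 = 3.6 mm.
Area: 3.126 ha = 31260 m².
1 mm over 1 m² is 1 L, so volume = 3.6 × 31260 = 112536 L ≈ 112500 L.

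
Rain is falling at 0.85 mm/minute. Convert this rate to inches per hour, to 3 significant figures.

2.01 in/hour

0.85 mm/minute × 0.0393701 in/mm × 60 minute/hour = 2.01 in/hour.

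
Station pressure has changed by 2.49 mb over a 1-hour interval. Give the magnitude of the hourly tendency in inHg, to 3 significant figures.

0.0735 inHg per hour

2.49 mb / 1 h × 0.02953 inHg/mb = 0.0735 inHg/h.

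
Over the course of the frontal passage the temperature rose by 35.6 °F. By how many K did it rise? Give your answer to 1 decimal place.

A change of 1 °C equals a change of 1.8 °F: ΔK = 35.6 × 0.5556 = 19.8 K.

19.8 K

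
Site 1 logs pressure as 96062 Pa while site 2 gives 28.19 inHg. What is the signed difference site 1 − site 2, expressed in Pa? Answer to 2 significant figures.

600 Pa

site 2: 28.19 inHg = 95462.31 Pa.
Difference: 96062.00 − 95462.31 = 600 Pa.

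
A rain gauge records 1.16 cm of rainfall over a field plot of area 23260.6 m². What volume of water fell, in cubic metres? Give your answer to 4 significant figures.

Depth: 1.16 cm × 10 = 11.6 mm.
1 mm over 1 m² is 1 L, so volume = 11.6 × 23260.6 = 269822.96 L = 269.8 m³.

269.8 cubic metres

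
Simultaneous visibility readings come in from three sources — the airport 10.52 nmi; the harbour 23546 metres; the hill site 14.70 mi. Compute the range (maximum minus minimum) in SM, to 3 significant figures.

2.59 SM

the airport: 10.52 nmi = 12.1062 SM.
the harbour: 23546 m = 14.6308 SM.
Spread: 14.7000 − 12.1062 = 2.59 SM.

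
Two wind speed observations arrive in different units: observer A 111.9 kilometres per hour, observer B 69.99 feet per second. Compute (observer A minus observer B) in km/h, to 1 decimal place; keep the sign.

35.1 km/h

observer B: 69.99 ft/s = 76.799 km/h.
Difference: 111.900 − 76.799 = 35.1 km/h.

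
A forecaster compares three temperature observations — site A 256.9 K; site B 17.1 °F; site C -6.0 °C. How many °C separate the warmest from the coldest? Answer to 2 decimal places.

10.25 °C

site A: 256.9 K = -16.250 °C.
site B: 17.1 °F = -8.278 °C.
Spread: (-6.000) − (-16.250) = 10.250 °C.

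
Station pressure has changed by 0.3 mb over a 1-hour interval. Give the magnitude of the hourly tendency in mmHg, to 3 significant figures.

0.3 mb / 1 h × 0.750062 mmHg/mb = 0.225 mmHg/h.

0.225 mmHg per hour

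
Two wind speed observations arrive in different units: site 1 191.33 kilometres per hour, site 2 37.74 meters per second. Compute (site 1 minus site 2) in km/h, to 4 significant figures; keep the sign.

site 2: 37.74 m/s = 135.8640 km/h.
Difference: 191.3300 − 135.8640 = 55.47 km/h.

55.47 km/h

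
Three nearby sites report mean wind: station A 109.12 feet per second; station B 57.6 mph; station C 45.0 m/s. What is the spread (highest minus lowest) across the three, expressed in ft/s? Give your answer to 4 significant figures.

63.16 ft/s

station B: 57.6 mph = 84.4800 ft/s.
station C: 45.0 m/s = 147.6378 ft/s.
Spread: 147.6378 − 84.4800 = 63.16 ft/s.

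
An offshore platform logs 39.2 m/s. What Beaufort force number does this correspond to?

39.2 m/s lies in the Beaufort 12 band (hurricane force, ≥32.7 m/s).

Beaufort force 12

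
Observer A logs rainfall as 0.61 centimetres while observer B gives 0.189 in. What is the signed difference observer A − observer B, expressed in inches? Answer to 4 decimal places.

observer A: 0.61 cm = 0.240157 in.
Difference: 0.240157 − 0.189000 = 0.0512 in.

0.0512 in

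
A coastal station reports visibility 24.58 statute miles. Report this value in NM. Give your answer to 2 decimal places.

21.36 nmi

1 SM = 0.868976 nmi, so 24.58 × 0.868976 = 21.36 nmi.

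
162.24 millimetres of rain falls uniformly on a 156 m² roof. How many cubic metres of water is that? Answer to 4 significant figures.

25.31 cubic metres

1 mm over 1 m² is 1 L, so volume = 162.24 × 156 = 25309.44 L = 25.31 m³.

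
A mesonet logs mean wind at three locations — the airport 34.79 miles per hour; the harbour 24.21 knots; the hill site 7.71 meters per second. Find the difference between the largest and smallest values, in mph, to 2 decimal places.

the harbour: 24.21 kt = 27.8604 mph.
the hill site: 7.71 m/s = 17.2468 mph.
Spread: 34.7900 − 17.2468 = 17.54 mph.

17.54 mph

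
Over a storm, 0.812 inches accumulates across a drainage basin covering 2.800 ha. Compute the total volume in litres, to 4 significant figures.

577500 litres

Depth: 0.812 in × 25.4 = 20.6248 mm.
Area: 2.800 ha = 28000 m².
1 mm over 1 m² is 1 L, so volume = 20.6248 × 28000 = 577494.4 L ≈ 577500 L.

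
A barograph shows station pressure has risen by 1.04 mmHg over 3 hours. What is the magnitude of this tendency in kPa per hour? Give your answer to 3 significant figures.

1.04 mmHg / 3 h × 0.133322 kPa/mmHg = 0.0462 kPa/h.

0.0462 kPa per hour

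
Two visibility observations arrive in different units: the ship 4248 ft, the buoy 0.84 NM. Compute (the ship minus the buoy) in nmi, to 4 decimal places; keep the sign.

-0.1409 nmi

the ship: 4248 ft = 0.699131 nmi.
Difference: 0.699131 − 0.840000 = -0.1409 nmi.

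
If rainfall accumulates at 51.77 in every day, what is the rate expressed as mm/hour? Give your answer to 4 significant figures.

51.77 in/day × 25.4 mm/in × 0.0416667 day/hour = 54.79 mm/hour.

54.79 mm/hour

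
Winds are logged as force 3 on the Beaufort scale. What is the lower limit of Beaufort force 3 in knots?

Beaufort 3 (gentle breeze) spans 7–10 knots.

7 kt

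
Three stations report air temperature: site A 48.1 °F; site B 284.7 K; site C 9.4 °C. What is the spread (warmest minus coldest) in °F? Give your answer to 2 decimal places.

site A: 48.1 °F = 8.944 °C.
site B: 284.7 K = 11.550 °C.
Spread: 11.550 − 8.944 = 2.606 °C = 4.69 °F.

4.69 °F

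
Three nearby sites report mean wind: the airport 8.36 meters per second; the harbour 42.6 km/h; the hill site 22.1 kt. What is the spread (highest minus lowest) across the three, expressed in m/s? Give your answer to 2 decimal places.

3.47 m/s

the harbour: 42.6 km/h = 11.8333 m/s.
the hill site: 22.1 kt = 11.3692 m/s.
Spread: 11.8333 − 8.3600 = 3.47 m/s.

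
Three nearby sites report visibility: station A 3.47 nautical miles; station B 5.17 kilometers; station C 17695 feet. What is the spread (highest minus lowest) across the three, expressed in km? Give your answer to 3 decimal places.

station A: 3.47 nmi = 6.42644 km.
station C: 17695 ft = 5.39344 km.
Spread: 6.42644 − 5.17000 = 1.256 km.

1.256 km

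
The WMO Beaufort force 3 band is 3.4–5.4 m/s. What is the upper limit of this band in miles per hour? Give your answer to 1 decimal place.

3.4–5.4 m/s × 2.237 = 7.6–12.1 mph.

12.1 mph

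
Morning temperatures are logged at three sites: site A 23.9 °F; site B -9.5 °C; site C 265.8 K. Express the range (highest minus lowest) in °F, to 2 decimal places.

site A: 23.9 °F = -4.500 °C.
site C: 265.8 K = -7.350 °C.
Spread: (-4.500) − (-9.500) = 5.000 °C = 9.00 °F.

9.00 °F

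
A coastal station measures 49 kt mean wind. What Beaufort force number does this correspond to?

Beaufort force 10

49 kt lies in the Beaufort 10 band (storm, 48–55 kt).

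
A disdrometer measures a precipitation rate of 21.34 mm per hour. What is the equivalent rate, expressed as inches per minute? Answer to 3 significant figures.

21.34 mm/hour × 0.0393701 in/mm × 0.0166667 hour/minute = 0.0140 in/minute.

0.0140 in/minute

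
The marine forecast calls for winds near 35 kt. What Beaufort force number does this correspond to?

35 kt lies in the Beaufort 8 band (gale, 34–40 kt).

Beaufort force 8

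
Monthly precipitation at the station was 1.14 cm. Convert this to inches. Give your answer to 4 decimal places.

0.4488 in

1 cm = 0.393701 in, so 1.14 × 0.393701 = 0.4488 in.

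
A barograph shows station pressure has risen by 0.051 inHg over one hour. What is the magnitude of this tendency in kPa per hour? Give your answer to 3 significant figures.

0.173 kPa per hour

0.051 inHg / 1 h × 3.38639 kPa/inHg = 0.173 kPa/h.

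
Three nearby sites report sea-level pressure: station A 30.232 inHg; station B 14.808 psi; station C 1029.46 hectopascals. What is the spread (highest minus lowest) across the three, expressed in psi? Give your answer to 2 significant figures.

0.12 psi

station A: 30.232 inHg = 14.8486 psi.
station C: 1029.46 hPa = 14.9311 psi.
Spread: 14.9311 − 14.8080 = 0.12 psi.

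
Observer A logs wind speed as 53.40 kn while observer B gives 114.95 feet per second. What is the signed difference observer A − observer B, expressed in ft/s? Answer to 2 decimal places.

-24.82 ft/s

observer A: 53.40 kt = 90.1290 ft/s.
Difference: 90.1290 − 114.9500 = -24.82 ft/s.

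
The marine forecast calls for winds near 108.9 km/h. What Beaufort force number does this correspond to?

108.9 km/h = 30.3 m/s, which is Beaufort 11 (violent storm, 28.5–32.6 m/s).

Beaufort force 11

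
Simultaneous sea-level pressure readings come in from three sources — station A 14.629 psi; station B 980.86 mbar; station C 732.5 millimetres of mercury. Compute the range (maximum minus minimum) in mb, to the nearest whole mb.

32 mb

station A: 14.629 psi = 1008.63 mb.
station C: 732.5 mmHg = 976.59 mb.
Spread: 1008.63 − 976.59 = 32 mb.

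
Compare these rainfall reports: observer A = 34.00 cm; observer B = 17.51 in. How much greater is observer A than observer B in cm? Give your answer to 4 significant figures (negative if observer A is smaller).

-10.48 cm

observer B: 17.51 in = 44.4754 cm.
Difference: 34.0000 − 44.4754 = -10.48 cm.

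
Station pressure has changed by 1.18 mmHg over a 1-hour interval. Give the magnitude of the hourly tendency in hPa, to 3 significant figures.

1.18 mmHg / 1 h × 1.33322 hPa/mmHg = 1.57 hPa/h.

1.57 hPa per hour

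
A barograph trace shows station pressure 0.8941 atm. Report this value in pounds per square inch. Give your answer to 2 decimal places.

13.14 psi

1 atm = 14.6959 psi, so 0.8941 × 14.6959 = 13.14 psi.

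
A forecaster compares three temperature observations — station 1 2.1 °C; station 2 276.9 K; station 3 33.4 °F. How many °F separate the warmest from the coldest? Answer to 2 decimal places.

station 2: 276.9 K = 3.750 °C.
station 3: 33.4 °F = 0.778 °C.
Spread: 3.750 − 0.778 = 2.972 °C = 5.35 °F.

5.35 °F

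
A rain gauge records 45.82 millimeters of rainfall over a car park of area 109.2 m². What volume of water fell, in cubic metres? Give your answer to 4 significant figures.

1 mm over 1 m² is 1 L, so volume = 45.82 × 109.2 = 5003.544 L = 5.004 m³.

5.004 cubic metres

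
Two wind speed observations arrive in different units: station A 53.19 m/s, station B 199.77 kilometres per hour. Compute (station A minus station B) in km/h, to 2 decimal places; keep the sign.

-8.29 km/h

station A: 53.19 m/s = 191.4840 km/h.
Difference: 191.4840 − 199.7700 = -8.29 km/h.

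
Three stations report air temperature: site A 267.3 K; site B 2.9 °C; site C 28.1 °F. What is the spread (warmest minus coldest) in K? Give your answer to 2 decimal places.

site A: 267.3 K = -5.850 °C.
site C: 28.1 °F = -2.167 °C.
Spread: 2.900 − (-5.850) = 8.750 °C.

8.75 K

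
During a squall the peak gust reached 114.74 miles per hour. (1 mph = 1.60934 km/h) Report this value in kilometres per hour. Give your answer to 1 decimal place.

184.7 km/h

1 mph = 1.60934 km/h, so 114.74 × 1.60934 = 184.7 km/h.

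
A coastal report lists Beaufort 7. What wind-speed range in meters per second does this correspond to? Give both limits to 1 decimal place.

Beaufort 7 (near gale) spans 13.9–17.1 m/s.

13.9 to 17.1 m/s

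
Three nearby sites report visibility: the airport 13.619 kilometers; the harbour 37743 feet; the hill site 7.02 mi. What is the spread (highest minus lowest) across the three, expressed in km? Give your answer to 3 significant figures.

2.32 km

the harbour: 37743 ft = 11.5041 km.
the hill site: 7.02 SM = 11.2976 km.
Spread: 13.6190 − 11.2976 = 2.32 km.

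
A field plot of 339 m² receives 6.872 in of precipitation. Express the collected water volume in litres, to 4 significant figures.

59170 litres

Depth: 6.872 in × 25.4 = 174.5488 mm.
1 mm over 1 m² is 1 L, so volume = 174.5488 × 339 = 59172.043 L ≈ 59170 L.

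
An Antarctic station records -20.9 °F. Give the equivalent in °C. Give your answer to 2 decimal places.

°C = (°F − 32) × 5/9 = (-20.9 − 32) / 1.8 = -29.39 °C.

-29.39 °C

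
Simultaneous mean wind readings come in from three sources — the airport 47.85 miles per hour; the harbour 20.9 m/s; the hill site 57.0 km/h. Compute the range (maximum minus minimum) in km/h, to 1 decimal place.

the airport: 47.85 mph = 77.007 km/h.
the harbour: 20.9 m/s = 75.240 km/h.
Spread: 77.007 − 57.000 = 20.0 km/h.

20.0 km/h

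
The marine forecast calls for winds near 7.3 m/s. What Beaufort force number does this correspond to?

Beaufort force 4

7.3 m/s lies in the Beaufort 4 band (moderate breeze, 5.5–7.9 m/s).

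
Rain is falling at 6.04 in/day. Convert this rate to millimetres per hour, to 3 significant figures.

6.04 in/day × 25.4 mm/in × 0.0416667 day/hour = 6.39 mm/hour.

6.39 mm/hour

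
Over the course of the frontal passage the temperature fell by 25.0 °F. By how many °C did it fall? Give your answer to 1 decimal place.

13.9 °C

For a temperature change the 32° offset cancels: Δ°C = 25.0 × 0.5556 = 13.9 °C.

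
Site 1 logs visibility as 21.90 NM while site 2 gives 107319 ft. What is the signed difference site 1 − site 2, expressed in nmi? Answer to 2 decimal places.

4.24 nmi

site 2: 107319 ft = 17.6624 nmi.
Difference: 21.9000 − 17.6624 = 4.24 nmi.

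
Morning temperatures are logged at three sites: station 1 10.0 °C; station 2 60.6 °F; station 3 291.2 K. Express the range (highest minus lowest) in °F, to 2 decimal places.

14.49 °F

station 2: 60.6 °F = 15.889 °C.
station 3: 291.2 K = 18.050 °C.
Spread: 18.050 − 10.000 = 8.050 °C = 14.49 °F.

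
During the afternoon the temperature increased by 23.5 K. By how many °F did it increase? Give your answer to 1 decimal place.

42.3 °F

Converting a difference, only the 9/5 scale factor applies: Δ°F = 23.5 × 1.8 = 42.3 °F.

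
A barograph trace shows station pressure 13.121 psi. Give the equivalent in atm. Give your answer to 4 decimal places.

1 psi = 0.068046 atm, so 13.121 × 0.068046 = 0.8928 atm.

0.8928 atm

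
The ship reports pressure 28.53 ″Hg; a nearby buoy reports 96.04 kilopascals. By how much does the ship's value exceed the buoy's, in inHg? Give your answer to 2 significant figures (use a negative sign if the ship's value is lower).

0.17 inHg

the buoy: 96.04 kPa = 28.3606 inHg.
Difference: 28.5300 − 28.3606 = 0.17 inHg.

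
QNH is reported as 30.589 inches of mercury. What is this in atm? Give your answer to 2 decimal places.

1.02 atm

1 inHg = 0.0334211 atm, so 30.589 × 0.0334211 = 1.02 atm.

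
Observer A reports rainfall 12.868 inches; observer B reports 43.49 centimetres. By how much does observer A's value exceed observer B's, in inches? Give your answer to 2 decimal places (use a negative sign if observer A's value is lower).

observer B: 43.49 cm = 17.1220 in.
Difference: 12.8680 − 17.1220 = -4.25 in.

-4.25 in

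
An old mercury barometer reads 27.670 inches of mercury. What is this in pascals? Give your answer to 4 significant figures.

1 inHg = 3386.39 Pa, so 27.670 × 3386.39 = 93700 Pa.

93700 Pa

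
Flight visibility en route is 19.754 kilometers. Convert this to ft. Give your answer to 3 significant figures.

64800 ft

1 km = 3280.84 ft, so 19.754 × 3280.84 = 64800 ft.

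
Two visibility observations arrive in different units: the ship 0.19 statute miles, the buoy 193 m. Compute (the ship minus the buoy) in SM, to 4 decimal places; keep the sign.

the buoy: 193 m = 0.119925 SM.
Difference: 0.190000 − 0.119925 = 0.0701 SM.

0.0701 SM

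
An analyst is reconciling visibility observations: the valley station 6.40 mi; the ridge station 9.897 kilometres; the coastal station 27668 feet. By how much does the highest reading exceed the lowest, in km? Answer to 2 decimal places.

1.87 km

the valley station: 6.40 SM = 10.2998 km.
the coastal station: 27668 ft = 8.4332 km.
Spread: 10.2998 − 8.4332 = 1.87 km.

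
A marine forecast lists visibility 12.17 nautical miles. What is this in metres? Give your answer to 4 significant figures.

1 nmi = 1852 m, so 12.17 × 1852 = 22540 m.

22540 m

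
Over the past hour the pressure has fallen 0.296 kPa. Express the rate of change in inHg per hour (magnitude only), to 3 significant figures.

0.296 kPa / 1 h × 0.2953 inHg/kPa = 0.0874 inHg/h.

0.0874 inHg per hour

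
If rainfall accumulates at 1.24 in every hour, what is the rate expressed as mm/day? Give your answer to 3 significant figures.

756 mm/day

1.24 in/hour × 25.4 mm/in × 24 hour/day = 756 mm/day.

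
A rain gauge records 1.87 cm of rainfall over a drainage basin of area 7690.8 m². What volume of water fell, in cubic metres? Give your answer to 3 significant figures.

144 cubic metres

Depth: 1.87 cm × 10 = 18.7 mm.
1 mm over 1 m² is 1 L, so volume = 18.7 × 7690.8 = 143817.96 L = 144 m³.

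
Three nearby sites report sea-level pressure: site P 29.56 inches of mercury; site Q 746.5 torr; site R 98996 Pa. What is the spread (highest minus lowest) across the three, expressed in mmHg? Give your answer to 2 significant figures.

8.3 mmHg

site P: 29.56 inHg = 750.824 mmHg.
site R: 98996 Pa = 742.531 mmHg.
Spread: 750.824 − 742.531 = 8.3 mmHg.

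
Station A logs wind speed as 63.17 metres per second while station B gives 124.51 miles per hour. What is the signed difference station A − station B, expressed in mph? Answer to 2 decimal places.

station A: 63.17 m/s = 141.3073 mph.
Difference: 141.3073 − 124.5100 = 16.80 mph.

16.80 mph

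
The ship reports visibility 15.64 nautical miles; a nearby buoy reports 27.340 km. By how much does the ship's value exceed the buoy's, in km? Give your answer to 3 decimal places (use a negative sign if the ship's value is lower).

1.625 km

the ship: 15.64 nmi = 28.96528 km.
Difference: 28.96528 − 27.34000 = 1.625 km.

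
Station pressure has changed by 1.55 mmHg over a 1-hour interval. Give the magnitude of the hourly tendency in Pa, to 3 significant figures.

207 Pa per hour

1.55 mmHg / 1 h × 133.322 Pa/mmHg = 207 Pa/h.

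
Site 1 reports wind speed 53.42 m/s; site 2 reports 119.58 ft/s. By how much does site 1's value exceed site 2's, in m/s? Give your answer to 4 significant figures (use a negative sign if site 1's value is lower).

site 2: 119.58 ft/s = 36.4480 m/s.
Difference: 53.4200 − 36.4480 = 16.97 m/s.

16.97 m/s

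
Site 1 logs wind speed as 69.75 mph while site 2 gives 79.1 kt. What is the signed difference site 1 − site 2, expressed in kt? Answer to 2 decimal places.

-18.49 kt

site 1: 69.75 mph = 60.6111 kt.
Difference: 60.6111 − 79.1000 = -18.49 kt.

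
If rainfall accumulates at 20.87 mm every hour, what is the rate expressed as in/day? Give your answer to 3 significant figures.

19.7 in/day

20.87 mm/hour × 0.0393701 in/mm × 24 hour/day = 19.7 in/day.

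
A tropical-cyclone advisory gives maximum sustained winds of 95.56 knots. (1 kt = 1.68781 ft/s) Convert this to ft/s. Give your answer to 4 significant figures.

161.3 ft/s

1 kt = 1.68781 ft/s, so 95.56 × 1.68781 = 161.3 ft/s.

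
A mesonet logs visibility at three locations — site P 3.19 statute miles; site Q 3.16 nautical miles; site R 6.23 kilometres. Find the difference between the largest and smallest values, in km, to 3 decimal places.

1.096 km

site P: 3.19 SM = 5.13381 km.
site Q: 3.16 nmi = 5.85232 km.
Spread: 6.23000 − 5.13381 = 1.096 km.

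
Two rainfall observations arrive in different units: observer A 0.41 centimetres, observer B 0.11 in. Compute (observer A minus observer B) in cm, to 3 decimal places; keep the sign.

0.131 cm

observer B: 0.11 in = 0.27940 cm.
Difference: 0.41000 − 0.27940 = 0.131 cm.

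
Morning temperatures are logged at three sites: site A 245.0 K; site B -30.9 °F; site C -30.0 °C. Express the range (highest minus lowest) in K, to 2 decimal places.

site A: 245.0 K = -28.150 °C.
site B: -30.9 °F = -34.944 °C.
Spread: (-28.150) − (-34.944) = 6.794 °C.

6.79 K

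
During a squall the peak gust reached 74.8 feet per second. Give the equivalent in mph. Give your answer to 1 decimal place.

1 ft/s = 0.681818 mph, so 74.8 × 0.681818 = 51.0 mph.

51.0 mph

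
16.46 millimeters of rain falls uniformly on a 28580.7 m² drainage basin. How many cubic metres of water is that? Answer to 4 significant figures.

1 mm over 1 m² is 1 L, so volume = 16.46 × 28580.7 = 470438.32 L = 470.4 m³.

470.4 cubic metres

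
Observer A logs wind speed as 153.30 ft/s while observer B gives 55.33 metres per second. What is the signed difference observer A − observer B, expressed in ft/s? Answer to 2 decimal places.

observer B: 55.33 m/s = 181.5289 ft/s.
Difference: 153.3000 − 181.5289 = -28.23 ft/s.

-28.23 ft/s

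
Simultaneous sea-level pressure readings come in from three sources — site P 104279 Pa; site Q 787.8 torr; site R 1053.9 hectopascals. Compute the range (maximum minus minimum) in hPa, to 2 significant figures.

11 hPa

site P: 104279 Pa = 1042.79 hPa.
site Q: 787.8 mmHg = 1050.31 hPa.
Spread: 1053.90 − 1042.79 = 11 hPa.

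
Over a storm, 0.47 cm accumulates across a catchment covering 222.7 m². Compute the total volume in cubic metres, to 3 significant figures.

Depth: 0.47 cm × 10 = 4.7 mm.
1 mm over 1 m² is 1 L, so volume = 4.7 × 222.7 = 1046.69 L = 1.05 m³.

1.05 cubic metres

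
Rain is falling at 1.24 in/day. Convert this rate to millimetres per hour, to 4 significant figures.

1.312 mm/hour

1.24 in/day × 25.4 mm/in × 0.0416667 day/hour = 1.312 mm/hour.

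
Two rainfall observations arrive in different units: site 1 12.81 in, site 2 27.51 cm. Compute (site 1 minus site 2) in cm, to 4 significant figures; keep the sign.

5.027 cm

site 1: 12.81 in = 32.53740 cm.
Difference: 32.53740 − 27.51000 = 5.027 cm.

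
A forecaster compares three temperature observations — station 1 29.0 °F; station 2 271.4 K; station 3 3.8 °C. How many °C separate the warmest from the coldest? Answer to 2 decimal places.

5.55 °C

station 1: 29.0 °F = -1.667 °C.
station 2: 271.4 K = -1.750 °C.
Spread: 3.800 − (-1.750) = 5.550 °C.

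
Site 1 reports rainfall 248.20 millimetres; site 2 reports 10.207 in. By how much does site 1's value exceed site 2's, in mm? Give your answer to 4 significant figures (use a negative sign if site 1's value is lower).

site 2: 10.207 in = 259.2578 mm.
Difference: 248.2000 − 259.2578 = -11.06 mm.

-11.06 mm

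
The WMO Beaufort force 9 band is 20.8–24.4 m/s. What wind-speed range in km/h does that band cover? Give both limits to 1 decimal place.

20.8–24.4 m/s × 3.6 = 74.9–87.8 km/h.

74.9 to 87.8 km/h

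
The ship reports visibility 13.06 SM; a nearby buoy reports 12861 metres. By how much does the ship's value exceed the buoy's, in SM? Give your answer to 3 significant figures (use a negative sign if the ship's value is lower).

5.07 SM

the buoy: 12861 m = 7.9915 SM.
Difference: 13.0600 − 7.9915 = 5.07 SM.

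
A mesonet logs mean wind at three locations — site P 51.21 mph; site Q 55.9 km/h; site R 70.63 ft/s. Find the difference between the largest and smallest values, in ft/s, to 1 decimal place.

site P: 51.21 mph = 75.108 ft/s.
site Q: 55.9 km/h = 50.944 ft/s.
Spread: 75.108 − 50.944 = 24.2 ft/s.

24.2 ft/s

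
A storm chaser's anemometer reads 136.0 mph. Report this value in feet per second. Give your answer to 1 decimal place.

1 mph = 1.46667 ft/s, so 136.0 × 1.46667 = 199.5 ft/s.

199.5 ft/s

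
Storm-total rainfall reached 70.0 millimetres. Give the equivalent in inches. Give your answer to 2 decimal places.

1 mm = 0.0393701 in, so 70.0 × 0.0393701 = 2.76 in.

2.76 in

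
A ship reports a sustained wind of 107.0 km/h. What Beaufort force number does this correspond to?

107.0 km/h = 29.7 m/s, which is Beaufort 11 (violent storm, 28.5–32.6 m/s).

Beaufort force 11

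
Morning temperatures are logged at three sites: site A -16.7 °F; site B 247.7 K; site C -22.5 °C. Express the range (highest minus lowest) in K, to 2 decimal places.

site A: -16.7 °F = -27.056 °C.
site B: 247.7 K = -25.450 °C.
Spread: (-22.500) − (-27.056) = 4.556 °C.

4.56 K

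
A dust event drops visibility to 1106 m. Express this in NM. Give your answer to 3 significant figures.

1 m = 0.000539957 nmi, so 1106 × 0.000539957 = 0.597 nmi.

0.597 nmi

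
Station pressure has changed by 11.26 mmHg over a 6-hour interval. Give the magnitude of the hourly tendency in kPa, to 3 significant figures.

0.250 kPa per hour

11.26 mmHg / 6 h × 0.133322 kPa/mmHg = 0.250 kPa/h.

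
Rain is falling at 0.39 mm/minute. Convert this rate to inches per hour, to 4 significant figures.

0.39 mm/minute × 0.0393701 in/mm × 60 minute/hour = 0.9213 in/hour.

0.9213 in/hour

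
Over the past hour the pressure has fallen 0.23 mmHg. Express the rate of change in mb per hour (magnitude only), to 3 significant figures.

0.23 mmHg / 1 h × 1.33322 mb/mmHg = 0.307 mb/h.

0.307 mb per hour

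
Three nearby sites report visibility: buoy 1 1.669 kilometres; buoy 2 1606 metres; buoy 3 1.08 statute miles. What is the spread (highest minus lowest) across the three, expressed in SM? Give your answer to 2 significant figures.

0.082 SM

buoy 1: 1.669 km = 1.03707 SM.
buoy 2: 1606 m = 0.99792 SM.
Spread: 1.08000 − 0.99792 = 0.082 SM.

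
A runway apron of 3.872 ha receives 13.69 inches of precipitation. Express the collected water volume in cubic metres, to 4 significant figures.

13460 cubic metres

Depth: 13.69 in × 25.4 = 347.726 mm.
Area: 3.872 ha = 38720 m².
1 mm over 1 m² is 1 L, so volume = 347.726 × 38720 = 13463951 L = 13460 m³.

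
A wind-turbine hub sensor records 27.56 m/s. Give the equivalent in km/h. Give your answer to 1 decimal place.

99.2 km/h

1 m/s = 3.6 km/h, so 27.56 × 3.6 = 99.2 km/h.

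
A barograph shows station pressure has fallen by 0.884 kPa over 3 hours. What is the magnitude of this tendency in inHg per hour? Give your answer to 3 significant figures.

0.0870 inHg per hour

0.884 kPa / 3 h × 0.2953 inHg/kPa = 0.0870 inHg/h.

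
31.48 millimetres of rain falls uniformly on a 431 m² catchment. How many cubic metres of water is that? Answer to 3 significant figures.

1 mm over 1 m² is 1 L, so volume = 31.48 × 431 = 13567.88 L = 13.6 m³.

13.6 cubic metres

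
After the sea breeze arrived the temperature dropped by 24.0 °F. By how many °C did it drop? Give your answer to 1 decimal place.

For a temperature change the 32° offset cancels: Δ°C = 24.0 × 0.5556 = 13.3 °C.

13.3 °C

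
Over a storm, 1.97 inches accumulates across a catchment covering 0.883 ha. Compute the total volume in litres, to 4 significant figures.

Depth: 1.97 in × 25.4 = 50.038 mm.
Area: 0.883 ha = 8830 m².
1 mm over 1 m² is 1 L, so volume = 50.038 × 8830 = 441835.54 L ≈ 441800 L.

441800 litres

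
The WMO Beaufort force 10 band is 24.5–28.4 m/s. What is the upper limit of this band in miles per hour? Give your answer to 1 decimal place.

24.5–28.4 m/s × 2.237 = 54.8–63.5 mph.

63.5 mph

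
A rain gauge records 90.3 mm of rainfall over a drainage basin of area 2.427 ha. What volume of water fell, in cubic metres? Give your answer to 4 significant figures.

2192 cubic metres

Area: 2.427 ha = 24270 m².
1 mm over 1 m² is 1 L, so volume = 90.3 × 24270 = 2191581 L = 2192 m³.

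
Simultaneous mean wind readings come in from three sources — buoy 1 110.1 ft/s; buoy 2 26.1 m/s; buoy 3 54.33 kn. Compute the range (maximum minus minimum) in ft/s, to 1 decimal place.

24.5 ft/s

buoy 2: 26.1 m/s = 85.630 ft/s.
buoy 3: 54.33 kt = 91.699 ft/s.
Spread: 110.100 − 85.630 = 24.5 ft/s.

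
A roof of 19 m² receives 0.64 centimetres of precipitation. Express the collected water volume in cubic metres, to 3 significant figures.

0.122 cubic metres

Depth: 0.64 cm × 10 = 6.4 mm.
1 mm over 1 m² is 1 L, so volume = 6.4 × 19 = 121.6 L = 0.122 m³.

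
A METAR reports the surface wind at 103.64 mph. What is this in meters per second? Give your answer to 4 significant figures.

1 mph = 0.44704 m/s, so 103.64 × 0.44704 = 46.33 m/s.

46.33 m/s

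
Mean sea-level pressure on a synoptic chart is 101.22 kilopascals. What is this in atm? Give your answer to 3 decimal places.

1 kPa = 0.00986923 atm, so 101.22 × 0.00986923 = 0.999 atm.

0.999 atm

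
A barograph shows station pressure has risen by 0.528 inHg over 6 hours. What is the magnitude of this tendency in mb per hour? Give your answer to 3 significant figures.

0.528 inHg / 6 h × 33.8639 mb/inHg = 2.98 mb/h.

2.98 mb per hour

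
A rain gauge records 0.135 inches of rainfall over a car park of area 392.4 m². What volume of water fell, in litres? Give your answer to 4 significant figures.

Depth: 0.135 in × 25.4 = 3.429 mm.
1 mm over 1 m² is 1 L, so volume = 3.429 × 392.4 = 1345.5396 L ≈ 1346 L.

1346 litres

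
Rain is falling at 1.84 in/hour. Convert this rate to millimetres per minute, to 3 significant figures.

1.84 in/hour × 25.4 mm/in × 0.0166667 hour/minute = 0.779 mm/minute.

0.779 mm/minute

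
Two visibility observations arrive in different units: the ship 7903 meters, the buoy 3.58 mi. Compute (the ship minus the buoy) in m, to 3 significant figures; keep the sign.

2140 m

the buoy: 3.58 SM = 5761.45 m.
Difference: 7903.00 − 5761.45 = 2140 m.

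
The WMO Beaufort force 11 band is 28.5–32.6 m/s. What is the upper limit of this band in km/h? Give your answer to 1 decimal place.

28.5–32.6 m/s × 3.6 = 102.6–117.4 km/h.

117.4 km/h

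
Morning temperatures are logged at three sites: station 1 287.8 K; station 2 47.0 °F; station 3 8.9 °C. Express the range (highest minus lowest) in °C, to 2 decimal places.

station 1: 287.8 K = 14.650 °C.
station 2: 47.0 °F = 8.333 °C.
Spread: 14.650 − 8.333 = 6.317 °C.

6.32 °C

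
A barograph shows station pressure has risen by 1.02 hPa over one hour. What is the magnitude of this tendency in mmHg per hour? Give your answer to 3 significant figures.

0.765 mmHg per hour

1.02 hPa / 1 h × 0.750062 mmHg/hPa = 0.765 mmHg/h.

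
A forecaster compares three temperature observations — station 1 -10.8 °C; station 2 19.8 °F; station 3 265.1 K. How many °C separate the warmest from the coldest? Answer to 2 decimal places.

4.02 °C

station 2: 19.8 °F = -6.778 °C.
station 3: 265.1 K = -8.050 °C.
Spread: (-6.778) − (-10.800) = 4.022 °C.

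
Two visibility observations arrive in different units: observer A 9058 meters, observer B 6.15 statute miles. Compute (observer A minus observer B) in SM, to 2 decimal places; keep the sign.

-0.52 SM

observer A: 9058 m = 5.6284 SM.
Difference: 5.6284 − 6.1500 = -0.52 SM.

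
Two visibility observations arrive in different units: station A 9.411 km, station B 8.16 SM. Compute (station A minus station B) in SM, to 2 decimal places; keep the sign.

-2.31 SM

station A: 9.411 km = 5.8477 SM.
Difference: 5.8477 − 8.1600 = -2.31 SM.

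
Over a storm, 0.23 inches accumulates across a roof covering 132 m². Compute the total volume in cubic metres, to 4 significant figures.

0.7711 cubic metres

Depth: 0.23 in × 25.4 = 5.842 mm.
1 mm over 1 m² is 1 L, so volume = 5.842 × 132 = 771.144 L = 0.7711 m³.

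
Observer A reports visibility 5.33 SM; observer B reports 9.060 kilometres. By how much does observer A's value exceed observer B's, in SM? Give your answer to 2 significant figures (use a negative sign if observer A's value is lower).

-0.30 SM

observer B: 9.060 km = 5.6296 SM.
Difference: 5.3300 − 5.6296 = -0.30 SM.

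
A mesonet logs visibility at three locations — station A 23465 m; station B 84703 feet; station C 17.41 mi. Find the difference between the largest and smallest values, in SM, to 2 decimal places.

station A: 23465 m = 14.5805 SM.
station B: 84703 ft = 16.0422 SM.
Spread: 17.4100 − 14.5805 = 2.83 SM.

2.83 SM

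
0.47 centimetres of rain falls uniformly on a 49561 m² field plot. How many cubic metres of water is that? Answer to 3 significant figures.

Depth: 0.47 cm × 10 = 4.7 mm.
1 mm over 1 m² is 1 L, so volume = 4.7 × 49561 = 232936.7 L = 233 m³.

233 cubic metres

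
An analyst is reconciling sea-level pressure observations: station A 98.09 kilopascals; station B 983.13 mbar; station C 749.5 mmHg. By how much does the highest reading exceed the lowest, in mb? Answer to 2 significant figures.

18 mb

station A: 98.09 kPa = 980.90 mb.
station C: 749.5 mmHg = 999.25 mb.
Spread: 999.25 − 980.90 = 18 mb.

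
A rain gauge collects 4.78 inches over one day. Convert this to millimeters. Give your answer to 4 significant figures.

1 in = 25.4 mm, so 4.78 × 25.4 = 121.4 mm.

121.4 mm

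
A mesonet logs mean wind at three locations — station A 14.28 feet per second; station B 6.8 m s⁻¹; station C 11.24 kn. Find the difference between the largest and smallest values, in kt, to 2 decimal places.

4.76 kt

station A: 14.28 ft/s = 8.4607 kt.
station B: 6.8 m/s = 13.2181 kt.
Spread: 13.2181 − 8.4607 = 4.76 kt.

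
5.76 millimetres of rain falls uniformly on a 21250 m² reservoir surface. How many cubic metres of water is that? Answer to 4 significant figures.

1 mm over 1 m² is 1 L, so volume = 5.76 × 21250 = 122400 L = 122.4 m³.

122.4 cubic metres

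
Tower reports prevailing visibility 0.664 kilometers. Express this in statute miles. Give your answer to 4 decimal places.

1 km = 0.621371 SM, so 0.664 × 0.621371 = 0.4126 SM.

0.4126 SM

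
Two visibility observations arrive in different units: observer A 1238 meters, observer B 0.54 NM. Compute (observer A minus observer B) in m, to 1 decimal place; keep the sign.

observer B: 0.54 nmi = 1000.080 m.
Difference: 1238.000 − 1000.080 = 237.9 m.

237.9 m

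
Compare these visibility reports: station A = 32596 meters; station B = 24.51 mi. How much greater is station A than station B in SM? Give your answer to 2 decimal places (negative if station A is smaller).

-4.26 SM

station A: 32596 m = 20.2542 SM.
Difference: 20.2542 − 24.5100 = -4.26 SM.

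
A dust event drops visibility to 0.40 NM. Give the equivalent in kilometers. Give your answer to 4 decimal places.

0.7408 km

1 nmi = 1.852 km, so 0.40 × 1.852 = 0.7408 km.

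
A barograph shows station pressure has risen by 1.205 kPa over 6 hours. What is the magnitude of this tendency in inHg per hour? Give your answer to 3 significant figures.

0.0593 inHg per hour

1.205 kPa / 6 h × 0.2953 inHg/kPa = 0.0593 inHg/h.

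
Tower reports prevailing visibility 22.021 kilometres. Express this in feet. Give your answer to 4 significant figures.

1 km = 3280.84 ft, so 22.021 × 3280.84 = 72250 ft.

72250 ft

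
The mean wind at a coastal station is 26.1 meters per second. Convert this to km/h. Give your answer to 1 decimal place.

94.0 km/h

1 m/s = 3.6 km/h, so 26.1 × 3.6 = 94.0 km/h.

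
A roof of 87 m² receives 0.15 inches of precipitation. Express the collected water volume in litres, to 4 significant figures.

331.5 litres

Depth: 0.15 in × 25.4 = 3.81 mm.
1 mm over 1 m² is 1 L, so volume = 3.81 × 87 = 331.47 L ≈ 331.5 L.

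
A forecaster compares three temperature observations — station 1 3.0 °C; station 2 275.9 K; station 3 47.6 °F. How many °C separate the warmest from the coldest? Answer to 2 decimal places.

station 2: 275.9 K = 2.750 °C.
station 3: 47.6 °F = 8.667 °C.
Spread: 8.667 − 2.750 = 5.917 °C.

5.92 °C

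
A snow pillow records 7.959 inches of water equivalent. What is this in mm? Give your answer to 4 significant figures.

1 in = 25.4 mm, so 7.959 × 25.4 = 202.2 mm.

202.2 mm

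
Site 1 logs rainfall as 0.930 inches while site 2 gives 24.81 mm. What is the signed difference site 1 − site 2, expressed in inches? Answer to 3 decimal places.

-0.047 in

site 2: 24.81 mm = 0.97677 in.
Difference: 0.93000 − 0.97677 = -0.047 in.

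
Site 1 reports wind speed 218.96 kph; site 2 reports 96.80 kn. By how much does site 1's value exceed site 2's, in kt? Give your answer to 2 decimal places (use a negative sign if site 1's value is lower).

site 1: 218.96 km/h = 118.2289 kt.
Difference: 118.2289 − 96.8000 = 21.43 kt.

21.43 kt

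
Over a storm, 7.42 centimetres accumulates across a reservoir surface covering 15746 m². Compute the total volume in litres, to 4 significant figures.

Depth: 7.42 cm × 10 = 74.2 mm.
1 mm over 1 m² is 1 L, so volume = 74.2 × 15746 = 1168353.2 L ≈ 1168000 L.

1168000 litres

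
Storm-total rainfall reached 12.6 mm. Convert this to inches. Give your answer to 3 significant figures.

1 mm = 0.0393701 in, so 12.6 × 0.0393701 = 0.496 in.

0.496 in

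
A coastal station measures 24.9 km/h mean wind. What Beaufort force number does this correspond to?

24.9 km/h = 6.9 m/s, which is Beaufort 4 (moderate breeze, 5.5–7.9 m/s).

Beaufort force 4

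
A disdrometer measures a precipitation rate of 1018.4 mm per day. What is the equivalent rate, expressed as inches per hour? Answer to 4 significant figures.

1018.4 mm/day × 0.0393701 in/mm × 0.0416667 day/hour = 1.671 in/hour.

1.671 in/hour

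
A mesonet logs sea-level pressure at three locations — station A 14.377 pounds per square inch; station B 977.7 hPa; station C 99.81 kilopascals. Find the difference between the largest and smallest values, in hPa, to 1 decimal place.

20.4 hPa

station A: 14.377 psi = 991.259 hPa.
station C: 99.81 kPa = 998.100 hPa.
Spread: 998.100 − 977.700 = 20.4 hPa.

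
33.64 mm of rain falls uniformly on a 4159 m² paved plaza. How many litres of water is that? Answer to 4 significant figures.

139900 litres

1 mm over 1 m² is 1 L, so volume = 33.64 × 4159 = 139908.76 L ≈ 139900 L.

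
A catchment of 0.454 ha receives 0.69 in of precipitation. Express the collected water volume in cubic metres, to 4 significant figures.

79.57 cubic metres

Depth: 0.69 in × 25.4 = 17.526 mm.
Area: 0.454 ha = 4540 m².
1 mm over 1 m² is 1 L, so volume = 17.526 × 4540 = 79568.04 L = 79.57 m³.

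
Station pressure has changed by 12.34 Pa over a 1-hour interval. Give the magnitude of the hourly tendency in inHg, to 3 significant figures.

12.34 Pa / 1 h × 0.0002953 inHg/Pa = 0.00364 inHg/h.

0.00364 inHg per hour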